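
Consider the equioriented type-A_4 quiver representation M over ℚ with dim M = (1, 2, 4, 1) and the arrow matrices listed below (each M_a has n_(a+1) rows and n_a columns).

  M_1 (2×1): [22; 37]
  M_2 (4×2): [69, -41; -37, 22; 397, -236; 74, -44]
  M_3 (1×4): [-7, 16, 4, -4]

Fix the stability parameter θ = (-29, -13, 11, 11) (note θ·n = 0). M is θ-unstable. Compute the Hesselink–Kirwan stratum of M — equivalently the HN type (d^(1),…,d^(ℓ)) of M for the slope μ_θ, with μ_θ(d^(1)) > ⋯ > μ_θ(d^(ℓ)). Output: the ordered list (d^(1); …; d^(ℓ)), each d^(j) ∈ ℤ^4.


Via rank(M_{q-1}∘⋯∘M_p): M ≅ I[1,4], I[2,3], I[3,3]^2.
μ_θ-semistable layers: μ^(1)=11; μ^(2)=-13; μ^(3)=-29

((0, 0, 4, 1); (0, 2, 0, 0); (1, 0, 0, 0))


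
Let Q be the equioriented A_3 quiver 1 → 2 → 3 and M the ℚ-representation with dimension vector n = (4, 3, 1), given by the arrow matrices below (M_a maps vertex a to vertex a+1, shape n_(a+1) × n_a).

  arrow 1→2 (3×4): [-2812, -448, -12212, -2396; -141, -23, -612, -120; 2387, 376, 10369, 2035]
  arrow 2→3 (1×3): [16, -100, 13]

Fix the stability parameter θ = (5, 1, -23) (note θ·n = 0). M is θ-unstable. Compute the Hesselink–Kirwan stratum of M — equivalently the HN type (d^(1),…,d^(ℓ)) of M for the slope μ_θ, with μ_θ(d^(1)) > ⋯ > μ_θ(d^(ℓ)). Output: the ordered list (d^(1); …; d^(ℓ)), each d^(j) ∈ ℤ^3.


Via rank(M_{q-1}∘⋯∘M_p): M ≅ I[1,1]^2, I[1,2], I[1,3], I[2,2].
μ_θ-semistable layers: μ^(1)=5; μ^(2)=3; μ^(3)=1; μ^(4)=-17/3

((2, 0, 0); (1, 1, 0); (0, 1, 0); (1, 1, 1))


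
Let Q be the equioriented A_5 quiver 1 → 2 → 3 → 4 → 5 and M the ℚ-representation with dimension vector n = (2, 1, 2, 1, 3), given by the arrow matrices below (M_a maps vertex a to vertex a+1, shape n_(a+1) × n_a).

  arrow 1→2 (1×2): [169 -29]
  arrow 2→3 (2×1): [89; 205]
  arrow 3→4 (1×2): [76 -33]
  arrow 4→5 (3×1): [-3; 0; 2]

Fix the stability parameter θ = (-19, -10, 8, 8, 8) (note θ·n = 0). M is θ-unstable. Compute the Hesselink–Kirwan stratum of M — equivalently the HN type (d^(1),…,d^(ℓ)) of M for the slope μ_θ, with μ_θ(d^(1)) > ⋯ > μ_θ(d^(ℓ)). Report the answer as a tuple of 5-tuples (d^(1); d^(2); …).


Interval decomposition of M: I[1,1], I[1,5], I[3,3], I[5,5]^2.
HN type (ℓ=3): μ^(1)=8; μ^(2)=-10; μ^(3)=-19

((0, 0, 2, 1, 3); (0, 1, 0, 0, 0); (2, 0, 0, 0, 0))


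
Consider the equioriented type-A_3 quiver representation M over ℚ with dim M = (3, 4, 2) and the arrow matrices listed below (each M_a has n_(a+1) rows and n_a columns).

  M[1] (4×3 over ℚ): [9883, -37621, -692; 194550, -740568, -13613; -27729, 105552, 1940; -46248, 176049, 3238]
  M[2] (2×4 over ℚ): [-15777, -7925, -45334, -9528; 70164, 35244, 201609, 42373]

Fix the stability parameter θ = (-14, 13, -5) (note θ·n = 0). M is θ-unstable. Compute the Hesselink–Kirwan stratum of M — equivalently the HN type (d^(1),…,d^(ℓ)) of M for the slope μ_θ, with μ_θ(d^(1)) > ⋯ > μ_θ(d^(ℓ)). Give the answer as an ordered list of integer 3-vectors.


Interval decomposition of M: I[1,2], I[1,3]^2, I[2,2].
HN type (ℓ=3): μ^(1)=13; μ^(2)=4; μ^(3)=-14

((0, 2, 0); (0, 2, 2); (3, 0, 0))


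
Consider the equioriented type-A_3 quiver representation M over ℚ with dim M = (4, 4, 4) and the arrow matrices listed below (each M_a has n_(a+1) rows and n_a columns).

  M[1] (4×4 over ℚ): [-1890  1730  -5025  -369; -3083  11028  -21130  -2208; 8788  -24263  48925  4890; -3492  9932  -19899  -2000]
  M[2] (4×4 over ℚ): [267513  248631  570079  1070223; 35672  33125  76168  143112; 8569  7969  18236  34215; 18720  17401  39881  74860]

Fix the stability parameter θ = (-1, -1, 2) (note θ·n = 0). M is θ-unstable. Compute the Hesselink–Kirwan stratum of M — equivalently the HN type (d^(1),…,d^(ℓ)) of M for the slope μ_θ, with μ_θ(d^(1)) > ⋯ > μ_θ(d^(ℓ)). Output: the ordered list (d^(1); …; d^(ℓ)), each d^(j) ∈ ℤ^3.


Barcode: M ≅ I[1,3]^4. HN layers by μ_θ (2 steps, strictly decreasing):
  μ^(1)=2; μ^(2)=-1

((0, 0, 4); (4, 4, 0))


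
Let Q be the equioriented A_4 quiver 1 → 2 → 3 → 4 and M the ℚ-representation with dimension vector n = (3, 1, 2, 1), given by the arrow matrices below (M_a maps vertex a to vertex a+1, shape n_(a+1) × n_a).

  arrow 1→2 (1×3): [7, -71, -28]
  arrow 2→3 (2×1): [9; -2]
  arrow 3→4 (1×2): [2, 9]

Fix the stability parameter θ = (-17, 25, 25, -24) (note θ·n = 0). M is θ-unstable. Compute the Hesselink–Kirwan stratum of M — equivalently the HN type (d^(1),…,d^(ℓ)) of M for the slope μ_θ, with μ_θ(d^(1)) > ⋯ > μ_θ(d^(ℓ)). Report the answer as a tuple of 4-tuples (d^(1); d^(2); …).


Via rank(M_{q-1}∘⋯∘M_p): M ≅ I[1,1]^2, I[1,3], I[3,4].
μ_θ-semistable layers: μ^(1)=25; μ^(2)=1/2; μ^(3)=-17

((0, 1, 1, 0); (0, 0, 1, 1); (3, 0, 0, 0))


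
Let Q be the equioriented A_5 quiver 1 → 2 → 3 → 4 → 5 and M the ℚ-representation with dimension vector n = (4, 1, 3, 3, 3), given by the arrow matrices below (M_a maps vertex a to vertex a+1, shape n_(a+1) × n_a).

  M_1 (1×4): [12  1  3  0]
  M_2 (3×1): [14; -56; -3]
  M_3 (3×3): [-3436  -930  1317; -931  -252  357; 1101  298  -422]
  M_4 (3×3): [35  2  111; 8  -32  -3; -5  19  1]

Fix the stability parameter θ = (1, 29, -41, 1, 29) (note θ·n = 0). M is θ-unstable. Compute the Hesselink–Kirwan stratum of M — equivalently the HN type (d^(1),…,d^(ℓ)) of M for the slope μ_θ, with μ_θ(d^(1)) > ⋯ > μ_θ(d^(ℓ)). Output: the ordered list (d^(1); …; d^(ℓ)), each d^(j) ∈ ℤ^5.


Barcode: M ≅ I[1,1]^3, I[1,5], I[3,3], I[3,5], I[4,5]. HN layers by μ_θ (4 steps, strictly decreasing):
  μ^(1)=29; μ^(2)=1; μ^(3)=-11/3; μ^(4)=-41

((0, 0, 0, 0, 3); (3, 0, 0, 3, 0); (1, 1, 1, 0, 0); (0, 0, 2, 0, 0))


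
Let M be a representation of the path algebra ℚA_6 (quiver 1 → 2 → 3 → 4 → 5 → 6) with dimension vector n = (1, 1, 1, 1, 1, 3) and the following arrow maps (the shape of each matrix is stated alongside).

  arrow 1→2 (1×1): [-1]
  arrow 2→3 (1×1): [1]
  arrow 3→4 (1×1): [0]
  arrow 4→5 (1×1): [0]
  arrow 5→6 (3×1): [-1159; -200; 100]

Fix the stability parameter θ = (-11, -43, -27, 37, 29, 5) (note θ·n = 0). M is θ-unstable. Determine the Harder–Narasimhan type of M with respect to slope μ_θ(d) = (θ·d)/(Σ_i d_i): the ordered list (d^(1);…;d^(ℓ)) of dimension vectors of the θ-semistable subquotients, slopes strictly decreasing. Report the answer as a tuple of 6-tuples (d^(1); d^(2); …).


Interval decomposition of M: I[1,3], I[4,4], I[5,6], I[6,6]^2.
HN type (ℓ=4): μ^(1)=37; μ^(2)=17; μ^(3)=5; μ^(4)=-27

((0, 0, 0, 1, 0, 0); (0, 0, 0, 0, 1, 1); (0, 0, 0, 0, 0, 2); (1, 1, 1, 0, 0, 0))


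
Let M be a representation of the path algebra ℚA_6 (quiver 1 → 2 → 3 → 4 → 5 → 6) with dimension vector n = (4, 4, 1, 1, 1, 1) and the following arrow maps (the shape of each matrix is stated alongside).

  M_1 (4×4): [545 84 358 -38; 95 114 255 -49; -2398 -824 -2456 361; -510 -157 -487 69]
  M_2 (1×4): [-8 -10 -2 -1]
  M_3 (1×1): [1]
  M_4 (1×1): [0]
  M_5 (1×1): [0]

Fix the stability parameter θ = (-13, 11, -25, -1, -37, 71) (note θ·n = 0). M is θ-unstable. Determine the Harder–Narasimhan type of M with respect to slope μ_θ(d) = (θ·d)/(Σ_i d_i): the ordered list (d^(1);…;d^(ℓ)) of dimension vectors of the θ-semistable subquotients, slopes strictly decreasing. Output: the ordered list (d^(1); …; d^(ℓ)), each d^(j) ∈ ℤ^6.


Via rank(M_{q-1}∘⋯∘M_p): M ≅ I[1,2]^3, I[1,4], I[5,5], I[6,6].
μ_θ-semistable layers: μ^(1)=71; μ^(2)=11; μ^(3)=-1; μ^(4)=-7; μ^(5)=-13; μ^(6)=-37

((0, 0, 0, 0, 0, 1); (0, 3, 0, 0, 0, 0); (0, 0, 0, 1, 0, 0); (0, 1, 1, 0, 0, 0); (4, 0, 0, 0, 0, 0); (0, 0, 0, 0, 1, 0))


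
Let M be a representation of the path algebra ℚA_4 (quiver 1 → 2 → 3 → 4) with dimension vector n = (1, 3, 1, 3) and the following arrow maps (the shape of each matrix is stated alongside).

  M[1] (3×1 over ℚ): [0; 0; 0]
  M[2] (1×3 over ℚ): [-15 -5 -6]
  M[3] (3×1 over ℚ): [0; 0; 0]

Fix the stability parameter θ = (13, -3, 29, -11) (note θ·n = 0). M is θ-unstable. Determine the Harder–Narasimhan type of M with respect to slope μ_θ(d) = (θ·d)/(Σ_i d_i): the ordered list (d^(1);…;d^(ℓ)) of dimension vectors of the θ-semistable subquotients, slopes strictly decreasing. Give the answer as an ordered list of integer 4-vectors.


Via rank(M_{q-1}∘⋯∘M_p): M ≅ I[1,1], I[2,2]^2, I[2,3], I[4,4]^3.
μ_θ-semistable layers: μ^(1)=29; μ^(2)=13; μ^(3)=-3; μ^(4)=-11

((0, 0, 1, 0); (1, 0, 0, 0); (0, 3, 0, 0); (0, 0, 0, 3))


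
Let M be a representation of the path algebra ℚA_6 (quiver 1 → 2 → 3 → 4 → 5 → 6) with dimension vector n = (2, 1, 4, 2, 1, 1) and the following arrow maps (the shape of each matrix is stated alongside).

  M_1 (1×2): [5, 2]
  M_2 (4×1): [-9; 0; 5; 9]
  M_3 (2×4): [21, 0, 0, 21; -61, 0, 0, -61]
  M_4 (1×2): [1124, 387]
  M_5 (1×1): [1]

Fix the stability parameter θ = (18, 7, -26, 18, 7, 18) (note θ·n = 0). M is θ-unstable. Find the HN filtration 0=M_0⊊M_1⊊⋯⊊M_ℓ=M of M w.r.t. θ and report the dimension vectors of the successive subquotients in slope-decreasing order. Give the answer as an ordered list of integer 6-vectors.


Via rank(M_{q-1}∘⋯∘M_p): M ≅ I[1,1], I[1,3], I[3,3]^2, I[3,6], I[4,4].
μ_θ-semistable layers: μ^(1)=18; μ^(2)=25/2; μ^(3)=-1/3; μ^(4)=-26

((1, 0, 0, 1, 0, 1); (0, 0, 0, 1, 1, 0); (1, 1, 1, 0, 0, 0); (0, 0, 3, 0, 0, 0))


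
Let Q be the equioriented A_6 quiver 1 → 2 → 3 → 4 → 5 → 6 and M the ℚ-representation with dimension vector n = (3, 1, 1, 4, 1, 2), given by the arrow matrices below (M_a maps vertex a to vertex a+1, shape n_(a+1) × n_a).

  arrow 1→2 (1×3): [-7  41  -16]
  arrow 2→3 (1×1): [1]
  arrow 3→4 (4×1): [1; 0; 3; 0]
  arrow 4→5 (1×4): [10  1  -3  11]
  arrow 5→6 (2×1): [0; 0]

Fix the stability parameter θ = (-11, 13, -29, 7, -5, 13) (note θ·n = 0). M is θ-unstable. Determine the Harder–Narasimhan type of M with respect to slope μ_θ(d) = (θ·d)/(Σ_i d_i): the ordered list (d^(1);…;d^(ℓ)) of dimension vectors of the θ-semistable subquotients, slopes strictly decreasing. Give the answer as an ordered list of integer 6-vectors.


Interval decomposition of M: I[1,1]^2, I[1,5], I[4,4]^3, I[6,6]^2.
HN type (ℓ=5): μ^(1)=13; μ^(2)=7; μ^(3)=1; μ^(4)=-8; μ^(5)=-11

((0, 0, 0, 0, 0, 2); (0, 0, 0, 3, 0, 0); (0, 0, 0, 1, 1, 0); (0, 1, 1, 0, 0, 0); (3, 0, 0, 0, 0, 0))


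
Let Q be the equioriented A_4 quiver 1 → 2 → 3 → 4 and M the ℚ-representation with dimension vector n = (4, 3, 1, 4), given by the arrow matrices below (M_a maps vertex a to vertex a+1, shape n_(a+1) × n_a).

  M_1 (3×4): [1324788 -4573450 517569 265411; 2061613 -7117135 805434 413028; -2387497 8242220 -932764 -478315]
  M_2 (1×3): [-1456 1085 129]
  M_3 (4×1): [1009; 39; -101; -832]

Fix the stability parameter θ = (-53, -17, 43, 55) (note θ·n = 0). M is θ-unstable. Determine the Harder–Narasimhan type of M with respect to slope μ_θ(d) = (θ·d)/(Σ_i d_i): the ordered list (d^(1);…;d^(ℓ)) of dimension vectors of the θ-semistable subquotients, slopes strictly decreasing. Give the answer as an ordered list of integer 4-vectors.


Barcode: M ≅ I[1,1], I[1,2]^2, I[1,4], I[4,4]^3. HN layers by μ_θ (4 steps, strictly decreasing):
  μ^(1)=55; μ^(2)=43; μ^(3)=-17; μ^(4)=-53

((0, 0, 0, 4); (0, 0, 1, 0); (0, 3, 0, 0); (4, 0, 0, 0))


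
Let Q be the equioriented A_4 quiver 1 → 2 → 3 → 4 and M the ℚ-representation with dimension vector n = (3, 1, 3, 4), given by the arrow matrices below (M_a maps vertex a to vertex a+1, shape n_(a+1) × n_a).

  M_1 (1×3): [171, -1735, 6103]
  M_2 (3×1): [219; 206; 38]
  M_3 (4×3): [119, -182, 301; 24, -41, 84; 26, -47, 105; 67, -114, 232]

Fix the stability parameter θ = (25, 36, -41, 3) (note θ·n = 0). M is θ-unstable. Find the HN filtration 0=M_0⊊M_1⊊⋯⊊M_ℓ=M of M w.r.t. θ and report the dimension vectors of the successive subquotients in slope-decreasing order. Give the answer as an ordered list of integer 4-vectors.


Via rank(M_{q-1}∘⋯∘M_p): M ≅ I[1,1]^2, I[1,4], I[3,4]^2, I[4,4].
μ_θ-semistable layers: μ^(1)=25; μ^(2)=23/4; μ^(3)=3; μ^(4)=-41

((2, 0, 0, 0); (1, 1, 1, 1); (0, 0, 0, 3); (0, 0, 2, 0))


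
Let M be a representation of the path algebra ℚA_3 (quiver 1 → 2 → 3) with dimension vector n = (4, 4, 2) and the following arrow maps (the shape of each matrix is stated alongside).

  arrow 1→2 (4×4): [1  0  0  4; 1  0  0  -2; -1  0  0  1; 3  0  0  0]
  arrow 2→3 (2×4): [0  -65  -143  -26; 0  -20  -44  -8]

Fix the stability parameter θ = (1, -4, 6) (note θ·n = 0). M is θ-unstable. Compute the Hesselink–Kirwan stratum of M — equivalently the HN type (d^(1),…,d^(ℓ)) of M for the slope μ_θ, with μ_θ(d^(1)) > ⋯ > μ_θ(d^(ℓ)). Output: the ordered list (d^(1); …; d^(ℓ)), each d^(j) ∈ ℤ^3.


Via rank(M_{q-1}∘⋯∘M_p): M ≅ I[1,1]^2, I[1,2], I[1,3], I[2,2]^2, I[3,3].
μ_θ-semistable layers: μ^(1)=6; μ^(2)=1; μ^(3)=-3/2; μ^(4)=-4

((0, 0, 2); (2, 0, 0); (2, 2, 0); (0, 2, 0))


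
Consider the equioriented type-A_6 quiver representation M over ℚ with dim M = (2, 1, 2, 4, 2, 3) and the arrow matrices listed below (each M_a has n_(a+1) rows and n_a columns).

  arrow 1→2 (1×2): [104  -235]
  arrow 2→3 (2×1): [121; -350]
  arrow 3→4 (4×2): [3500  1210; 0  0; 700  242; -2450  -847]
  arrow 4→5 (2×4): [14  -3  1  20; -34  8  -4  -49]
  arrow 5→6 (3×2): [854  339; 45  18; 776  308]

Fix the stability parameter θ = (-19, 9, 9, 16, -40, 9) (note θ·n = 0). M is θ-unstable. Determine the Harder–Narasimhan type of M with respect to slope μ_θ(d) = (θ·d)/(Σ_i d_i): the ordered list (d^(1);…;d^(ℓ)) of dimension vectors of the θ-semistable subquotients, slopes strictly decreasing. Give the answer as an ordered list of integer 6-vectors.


Interval decomposition of M: I[1,1], I[1,3], I[3,6], I[4,4]^2, I[4,6], I[6,6].
HN type (ℓ=5): μ^(1)=16; μ^(2)=9; μ^(3)=-5; μ^(4)=-12; μ^(5)=-19

((0, 0, 0, 2, 0, 0); (0, 1, 1, 0, 0, 3); (0, 0, 1, 1, 1, 0); (0, 0, 0, 1, 1, 0); (2, 0, 0, 0, 0, 0))


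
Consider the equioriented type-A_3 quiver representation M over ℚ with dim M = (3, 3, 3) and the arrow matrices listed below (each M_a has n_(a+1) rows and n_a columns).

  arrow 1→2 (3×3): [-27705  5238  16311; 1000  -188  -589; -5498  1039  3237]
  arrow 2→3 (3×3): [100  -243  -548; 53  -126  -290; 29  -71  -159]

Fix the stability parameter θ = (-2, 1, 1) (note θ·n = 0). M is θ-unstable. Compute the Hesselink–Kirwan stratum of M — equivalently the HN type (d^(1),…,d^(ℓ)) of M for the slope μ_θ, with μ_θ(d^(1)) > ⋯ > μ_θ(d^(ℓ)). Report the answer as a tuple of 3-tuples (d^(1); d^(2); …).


Interval decomposition of M: I[1,3]^3.
HN type (ℓ=2): μ^(1)=1; μ^(2)=-2

((0, 3, 3); (3, 0, 0))


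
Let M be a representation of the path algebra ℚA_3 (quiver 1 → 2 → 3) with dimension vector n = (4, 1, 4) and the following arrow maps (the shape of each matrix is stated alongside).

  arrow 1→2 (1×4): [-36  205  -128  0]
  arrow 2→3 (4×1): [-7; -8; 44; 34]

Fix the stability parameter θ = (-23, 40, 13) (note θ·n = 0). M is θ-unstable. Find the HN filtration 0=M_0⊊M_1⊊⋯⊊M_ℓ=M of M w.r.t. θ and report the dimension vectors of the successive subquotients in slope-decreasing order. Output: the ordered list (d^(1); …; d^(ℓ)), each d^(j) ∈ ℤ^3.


Barcode: M ≅ I[1,1]^3, I[1,3], I[3,3]^3. HN layers by μ_θ (3 steps, strictly decreasing):
  μ^(1)=53/2; μ^(2)=13; μ^(3)=-23

((0, 1, 1); (0, 0, 3); (4, 0, 0))


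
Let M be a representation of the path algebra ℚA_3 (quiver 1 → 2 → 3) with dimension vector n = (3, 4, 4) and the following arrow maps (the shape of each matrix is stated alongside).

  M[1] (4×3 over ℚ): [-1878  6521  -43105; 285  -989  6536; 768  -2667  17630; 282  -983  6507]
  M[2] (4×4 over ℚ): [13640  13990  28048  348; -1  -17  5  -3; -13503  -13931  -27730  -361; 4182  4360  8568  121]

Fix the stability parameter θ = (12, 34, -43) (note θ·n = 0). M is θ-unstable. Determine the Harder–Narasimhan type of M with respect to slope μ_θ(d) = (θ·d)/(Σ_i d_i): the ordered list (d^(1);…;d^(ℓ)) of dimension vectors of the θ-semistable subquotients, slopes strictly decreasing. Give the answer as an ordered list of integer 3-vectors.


Via rank(M_{q-1}∘⋯∘M_p): M ≅ I[1,3]^3, I[2,3].
μ_θ-semistable layers: μ^(1)=1; μ^(2)=-9/2

((3, 3, 3); (0, 1, 1))


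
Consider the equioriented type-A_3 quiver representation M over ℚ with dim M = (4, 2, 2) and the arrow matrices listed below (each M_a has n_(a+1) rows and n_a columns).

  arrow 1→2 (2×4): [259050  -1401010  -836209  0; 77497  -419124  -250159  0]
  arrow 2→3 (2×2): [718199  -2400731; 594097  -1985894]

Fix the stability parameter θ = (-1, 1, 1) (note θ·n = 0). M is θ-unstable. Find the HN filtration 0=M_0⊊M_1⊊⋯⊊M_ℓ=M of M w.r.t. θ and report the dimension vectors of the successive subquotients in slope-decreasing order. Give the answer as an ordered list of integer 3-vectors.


Via rank(M_{q-1}∘⋯∘M_p): M ≅ I[1,1]^2, I[1,3]^2.
μ_θ-semistable layers: μ^(1)=1; μ^(2)=-1

((0, 2, 2); (4, 0, 0))


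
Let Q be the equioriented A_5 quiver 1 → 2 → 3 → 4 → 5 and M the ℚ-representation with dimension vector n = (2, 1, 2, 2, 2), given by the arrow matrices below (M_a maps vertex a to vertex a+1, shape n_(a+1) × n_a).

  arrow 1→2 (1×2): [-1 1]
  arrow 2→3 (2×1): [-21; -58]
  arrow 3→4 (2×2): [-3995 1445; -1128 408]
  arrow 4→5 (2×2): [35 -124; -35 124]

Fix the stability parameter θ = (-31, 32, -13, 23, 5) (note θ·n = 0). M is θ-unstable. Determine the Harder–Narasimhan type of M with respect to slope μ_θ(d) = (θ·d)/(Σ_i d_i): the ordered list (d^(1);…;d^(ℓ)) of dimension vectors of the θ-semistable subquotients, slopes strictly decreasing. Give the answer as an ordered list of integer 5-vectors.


Barcode: M ≅ I[1,1], I[1,5], I[3,3], I[4,4], I[5,5]. HN layers by μ_θ (6 steps, strictly decreasing):
  μ^(1)=23; μ^(2)=14; μ^(3)=19/2; μ^(4)=5; μ^(5)=-13; μ^(6)=-31

((0, 0, 0, 1, 0); (0, 0, 0, 1, 1); (0, 1, 1, 0, 0); (0, 0, 0, 0, 1); (0, 0, 1, 0, 0); (2, 0, 0, 0, 0))


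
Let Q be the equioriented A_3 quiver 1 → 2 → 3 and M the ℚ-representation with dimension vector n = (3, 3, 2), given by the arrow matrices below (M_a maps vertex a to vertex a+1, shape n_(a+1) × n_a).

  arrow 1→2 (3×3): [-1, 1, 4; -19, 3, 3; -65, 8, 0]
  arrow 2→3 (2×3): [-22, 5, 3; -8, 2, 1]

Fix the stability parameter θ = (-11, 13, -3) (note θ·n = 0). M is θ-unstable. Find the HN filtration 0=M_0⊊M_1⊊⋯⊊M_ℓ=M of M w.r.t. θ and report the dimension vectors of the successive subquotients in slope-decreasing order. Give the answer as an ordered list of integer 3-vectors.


Barcode: M ≅ I[1,2], I[1,3]^2. HN layers by μ_θ (3 steps, strictly decreasing):
  μ^(1)=13; μ^(2)=5; μ^(3)=-11

((0, 1, 0); (0, 2, 2); (3, 0, 0))


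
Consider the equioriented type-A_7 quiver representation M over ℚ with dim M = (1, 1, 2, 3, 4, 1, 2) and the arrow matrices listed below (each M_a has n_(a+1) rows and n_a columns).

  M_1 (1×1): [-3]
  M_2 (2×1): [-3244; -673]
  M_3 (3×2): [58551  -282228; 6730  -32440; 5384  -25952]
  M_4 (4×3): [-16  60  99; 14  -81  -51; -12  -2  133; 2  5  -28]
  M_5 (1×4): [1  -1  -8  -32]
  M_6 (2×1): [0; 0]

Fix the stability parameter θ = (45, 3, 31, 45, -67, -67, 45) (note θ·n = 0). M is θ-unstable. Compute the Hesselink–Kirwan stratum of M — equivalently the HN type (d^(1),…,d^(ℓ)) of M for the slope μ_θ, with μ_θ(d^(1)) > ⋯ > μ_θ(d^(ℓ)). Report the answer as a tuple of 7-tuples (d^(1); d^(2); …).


Via rank(M_{q-1}∘⋯∘M_p): M ≅ I[1,3], I[3,4], I[4,5], I[4,6], I[5,5]^2, I[7,7]^2.
μ_θ-semistable layers: μ^(1)=45; μ^(2)=31; μ^(3)=24; μ^(4)=-11; μ^(5)=-89/3; μ^(6)=-67

((0, 0, 0, 1, 0, 0, 2); (0, 0, 2, 0, 0, 0, 0); (1, 1, 0, 0, 0, 0, 0); (0, 0, 0, 1, 1, 0, 0); (0, 0, 0, 1, 1, 1, 0); (0, 0, 0, 0, 2, 0, 0))


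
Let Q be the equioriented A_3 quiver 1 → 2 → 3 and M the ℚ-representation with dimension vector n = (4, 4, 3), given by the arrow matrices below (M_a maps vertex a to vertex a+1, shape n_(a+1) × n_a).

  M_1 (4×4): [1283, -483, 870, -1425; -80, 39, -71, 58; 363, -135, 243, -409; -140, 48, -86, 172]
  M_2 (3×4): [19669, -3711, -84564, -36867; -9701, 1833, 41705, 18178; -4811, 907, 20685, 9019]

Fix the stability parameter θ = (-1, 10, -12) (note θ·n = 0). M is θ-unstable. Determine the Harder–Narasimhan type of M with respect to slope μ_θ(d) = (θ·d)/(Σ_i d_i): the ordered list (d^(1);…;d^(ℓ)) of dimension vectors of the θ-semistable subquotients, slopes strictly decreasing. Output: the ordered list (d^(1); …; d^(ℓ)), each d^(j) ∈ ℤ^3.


Interval decomposition of M: I[1,1], I[1,3]^3, I[2,2].
HN type (ℓ=2): μ^(1)=10; μ^(2)=-1

((0, 1, 0); (4, 3, 3))


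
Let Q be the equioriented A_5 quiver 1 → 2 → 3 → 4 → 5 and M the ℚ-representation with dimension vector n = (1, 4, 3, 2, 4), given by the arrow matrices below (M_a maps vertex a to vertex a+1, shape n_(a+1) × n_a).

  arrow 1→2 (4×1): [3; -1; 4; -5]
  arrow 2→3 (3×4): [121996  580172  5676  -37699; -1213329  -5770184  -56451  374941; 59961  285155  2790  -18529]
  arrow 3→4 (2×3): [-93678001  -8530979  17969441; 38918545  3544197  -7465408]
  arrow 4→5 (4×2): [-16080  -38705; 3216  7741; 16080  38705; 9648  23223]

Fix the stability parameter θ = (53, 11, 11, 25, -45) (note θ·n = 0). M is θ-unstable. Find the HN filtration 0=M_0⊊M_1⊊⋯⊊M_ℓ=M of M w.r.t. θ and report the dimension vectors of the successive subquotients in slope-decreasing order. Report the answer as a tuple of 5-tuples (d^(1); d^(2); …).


Barcode: M ≅ I[1,5], I[2,2], I[2,3], I[2,4], I[5,5]^3. HN layers by μ_θ (3 steps, strictly decreasing):
  μ^(1)=25; μ^(2)=11; μ^(3)=-45

((0, 0, 0, 1, 0); (1, 4, 3, 1, 1); (0, 0, 0, 0, 3))


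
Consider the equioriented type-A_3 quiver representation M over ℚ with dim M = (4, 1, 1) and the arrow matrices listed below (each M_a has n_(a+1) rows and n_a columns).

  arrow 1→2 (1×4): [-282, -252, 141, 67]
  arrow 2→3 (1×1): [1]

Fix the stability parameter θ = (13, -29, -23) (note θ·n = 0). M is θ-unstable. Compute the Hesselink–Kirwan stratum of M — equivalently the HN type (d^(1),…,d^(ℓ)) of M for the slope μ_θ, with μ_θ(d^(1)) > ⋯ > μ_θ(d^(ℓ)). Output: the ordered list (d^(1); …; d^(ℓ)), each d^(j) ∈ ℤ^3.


Barcode: M ≅ I[1,1]^3, I[1,3]. HN layers by μ_θ (2 steps, strictly decreasing):
  μ^(1)=13; μ^(2)=-13

((3, 0, 0); (1, 1, 1))


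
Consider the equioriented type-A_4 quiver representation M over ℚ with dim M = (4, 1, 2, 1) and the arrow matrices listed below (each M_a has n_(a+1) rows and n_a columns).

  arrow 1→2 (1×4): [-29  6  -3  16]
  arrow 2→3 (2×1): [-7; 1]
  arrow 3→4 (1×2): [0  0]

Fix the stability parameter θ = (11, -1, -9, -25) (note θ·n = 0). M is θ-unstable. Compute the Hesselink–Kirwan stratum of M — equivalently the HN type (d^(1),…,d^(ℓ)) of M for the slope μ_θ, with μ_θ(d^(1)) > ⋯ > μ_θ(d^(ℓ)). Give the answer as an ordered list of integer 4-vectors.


Via rank(M_{q-1}∘⋯∘M_p): M ≅ I[1,1]^3, I[1,3], I[3,3], I[4,4].
μ_θ-semistable layers: μ^(1)=11; μ^(2)=1/3; μ^(3)=-9; μ^(4)=-25

((3, 0, 0, 0); (1, 1, 1, 0); (0, 0, 1, 0); (0, 0, 0, 1))


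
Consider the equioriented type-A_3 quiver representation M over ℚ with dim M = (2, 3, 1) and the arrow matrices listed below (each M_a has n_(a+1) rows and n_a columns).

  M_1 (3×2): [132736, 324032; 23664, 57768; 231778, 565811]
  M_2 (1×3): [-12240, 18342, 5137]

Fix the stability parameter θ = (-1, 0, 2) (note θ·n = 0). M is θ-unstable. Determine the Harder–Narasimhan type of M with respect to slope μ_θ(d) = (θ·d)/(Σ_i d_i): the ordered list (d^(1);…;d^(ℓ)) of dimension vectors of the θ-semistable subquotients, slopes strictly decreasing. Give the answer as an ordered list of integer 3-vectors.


Interval decomposition of M: I[1,1], I[1,3], I[2,2]^2.
HN type (ℓ=3): μ^(1)=2; μ^(2)=0; μ^(3)=-1

((0, 0, 1); (0, 3, 0); (2, 0, 0))


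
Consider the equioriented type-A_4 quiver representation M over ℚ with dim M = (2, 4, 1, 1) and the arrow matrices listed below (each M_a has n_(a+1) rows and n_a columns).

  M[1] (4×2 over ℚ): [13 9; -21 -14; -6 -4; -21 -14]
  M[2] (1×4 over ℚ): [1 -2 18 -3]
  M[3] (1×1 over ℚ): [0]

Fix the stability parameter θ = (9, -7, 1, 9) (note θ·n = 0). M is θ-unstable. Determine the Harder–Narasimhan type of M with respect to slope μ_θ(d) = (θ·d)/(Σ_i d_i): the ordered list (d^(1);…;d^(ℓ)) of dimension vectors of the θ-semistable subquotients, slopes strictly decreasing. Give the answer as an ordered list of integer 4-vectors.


Via rank(M_{q-1}∘⋯∘M_p): M ≅ I[1,2], I[1,3], I[2,2]^2, I[4,4].
μ_θ-semistable layers: μ^(1)=9; μ^(2)=1; μ^(3)=-7

((0, 0, 0, 1); (2, 2, 1, 0); (0, 2, 0, 0))


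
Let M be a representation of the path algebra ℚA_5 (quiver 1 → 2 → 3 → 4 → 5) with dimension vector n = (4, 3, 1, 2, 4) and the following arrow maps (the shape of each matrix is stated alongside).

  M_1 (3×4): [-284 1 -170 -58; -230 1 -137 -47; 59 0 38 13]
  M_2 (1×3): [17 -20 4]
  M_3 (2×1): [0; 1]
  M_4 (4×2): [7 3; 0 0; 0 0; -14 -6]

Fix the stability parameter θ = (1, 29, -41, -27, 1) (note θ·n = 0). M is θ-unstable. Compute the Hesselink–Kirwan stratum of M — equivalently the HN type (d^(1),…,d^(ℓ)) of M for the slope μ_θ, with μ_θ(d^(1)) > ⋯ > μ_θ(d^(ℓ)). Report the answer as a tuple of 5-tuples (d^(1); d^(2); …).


Barcode: M ≅ I[1,1], I[1,2]^2, I[1,5], I[4,4], I[5,5]^3. HN layers by μ_θ (4 steps, strictly decreasing):
  μ^(1)=29; μ^(2)=1; μ^(3)=-19/2; μ^(4)=-27

((0, 2, 0, 0, 0); (3, 0, 0, 0, 4); (1, 1, 1, 1, 0); (0, 0, 0, 1, 0))


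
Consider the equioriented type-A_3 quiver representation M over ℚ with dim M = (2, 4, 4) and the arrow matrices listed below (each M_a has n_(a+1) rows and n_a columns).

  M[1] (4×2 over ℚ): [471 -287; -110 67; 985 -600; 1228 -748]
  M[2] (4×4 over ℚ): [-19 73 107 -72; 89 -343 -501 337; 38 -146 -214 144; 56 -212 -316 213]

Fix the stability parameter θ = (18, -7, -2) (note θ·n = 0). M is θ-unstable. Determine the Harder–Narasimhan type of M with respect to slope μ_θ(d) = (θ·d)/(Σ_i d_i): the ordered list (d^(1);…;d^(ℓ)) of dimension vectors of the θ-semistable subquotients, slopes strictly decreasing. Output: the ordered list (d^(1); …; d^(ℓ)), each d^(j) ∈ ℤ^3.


Interval decomposition of M: I[1,2]^2, I[2,3]^2, I[3,3]^2.
HN type (ℓ=3): μ^(1)=11/2; μ^(2)=-2; μ^(3)=-7

((2, 2, 0); (0, 0, 4); (0, 2, 0))


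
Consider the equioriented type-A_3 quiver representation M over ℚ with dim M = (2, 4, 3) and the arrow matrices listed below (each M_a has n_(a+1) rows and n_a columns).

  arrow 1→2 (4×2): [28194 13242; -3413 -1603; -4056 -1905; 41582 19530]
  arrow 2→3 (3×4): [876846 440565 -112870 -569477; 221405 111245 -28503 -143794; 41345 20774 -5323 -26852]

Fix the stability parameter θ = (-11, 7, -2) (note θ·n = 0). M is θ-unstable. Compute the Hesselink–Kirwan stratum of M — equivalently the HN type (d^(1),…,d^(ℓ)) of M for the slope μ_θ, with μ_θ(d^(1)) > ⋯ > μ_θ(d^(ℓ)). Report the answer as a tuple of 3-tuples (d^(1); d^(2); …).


Interval decomposition of M: I[1,3]^2, I[2,2], I[2,3].
HN type (ℓ=3): μ^(1)=7; μ^(2)=5/2; μ^(3)=-11

((0, 1, 0); (0, 3, 3); (2, 0, 0))


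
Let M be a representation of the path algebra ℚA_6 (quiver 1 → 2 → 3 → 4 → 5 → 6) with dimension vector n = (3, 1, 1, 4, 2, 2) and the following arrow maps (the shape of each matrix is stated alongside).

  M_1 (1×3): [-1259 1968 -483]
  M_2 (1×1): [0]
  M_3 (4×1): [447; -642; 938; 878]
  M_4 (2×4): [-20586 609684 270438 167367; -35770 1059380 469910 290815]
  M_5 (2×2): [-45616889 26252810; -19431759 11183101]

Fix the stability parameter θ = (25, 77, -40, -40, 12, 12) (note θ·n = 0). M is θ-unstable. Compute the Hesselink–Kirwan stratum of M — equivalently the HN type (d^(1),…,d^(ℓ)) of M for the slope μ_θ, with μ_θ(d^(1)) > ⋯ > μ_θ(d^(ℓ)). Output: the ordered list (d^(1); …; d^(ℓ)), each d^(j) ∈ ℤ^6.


Barcode: M ≅ I[1,1]^2, I[1,2], I[3,4], I[4,4]^2, I[4,6], I[5,6]. HN layers by μ_θ (4 steps, strictly decreasing):
  μ^(1)=77; μ^(2)=25; μ^(3)=12; μ^(4)=-40

((0, 1, 0, 0, 0, 0); (3, 0, 0, 0, 0, 0); (0, 0, 0, 0, 2, 2); (0, 0, 1, 4, 0, 0))


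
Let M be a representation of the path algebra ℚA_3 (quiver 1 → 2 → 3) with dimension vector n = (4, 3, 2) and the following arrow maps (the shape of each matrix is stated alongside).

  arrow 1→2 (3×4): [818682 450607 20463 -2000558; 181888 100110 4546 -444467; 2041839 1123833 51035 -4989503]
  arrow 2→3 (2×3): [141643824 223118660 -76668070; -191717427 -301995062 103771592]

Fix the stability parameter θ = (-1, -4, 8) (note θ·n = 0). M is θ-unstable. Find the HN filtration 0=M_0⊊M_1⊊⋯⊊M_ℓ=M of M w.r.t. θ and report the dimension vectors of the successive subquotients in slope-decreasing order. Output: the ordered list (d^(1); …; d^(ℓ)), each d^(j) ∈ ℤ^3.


Barcode: M ≅ I[1,1], I[1,2], I[1,3]^2. HN layers by μ_θ (3 steps, strictly decreasing):
  μ^(1)=8; μ^(2)=-1; μ^(3)=-5/2

((0, 0, 2); (1, 0, 0); (3, 3, 0))


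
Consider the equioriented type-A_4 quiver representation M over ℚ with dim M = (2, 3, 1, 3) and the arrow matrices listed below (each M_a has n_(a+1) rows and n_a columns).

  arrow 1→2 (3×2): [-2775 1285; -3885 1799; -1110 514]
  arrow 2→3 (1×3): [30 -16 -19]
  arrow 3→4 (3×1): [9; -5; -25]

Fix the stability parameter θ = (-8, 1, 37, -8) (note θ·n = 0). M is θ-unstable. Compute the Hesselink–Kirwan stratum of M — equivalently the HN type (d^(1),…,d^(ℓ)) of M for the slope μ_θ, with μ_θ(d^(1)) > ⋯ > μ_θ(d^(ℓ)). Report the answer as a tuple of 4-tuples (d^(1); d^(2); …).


Interval decomposition of M: I[1,1], I[1,2], I[2,2], I[2,4], I[4,4]^2.
HN type (ℓ=3): μ^(1)=29/2; μ^(2)=1; μ^(3)=-8

((0, 0, 1, 1); (0, 3, 0, 0); (2, 0, 0, 2))


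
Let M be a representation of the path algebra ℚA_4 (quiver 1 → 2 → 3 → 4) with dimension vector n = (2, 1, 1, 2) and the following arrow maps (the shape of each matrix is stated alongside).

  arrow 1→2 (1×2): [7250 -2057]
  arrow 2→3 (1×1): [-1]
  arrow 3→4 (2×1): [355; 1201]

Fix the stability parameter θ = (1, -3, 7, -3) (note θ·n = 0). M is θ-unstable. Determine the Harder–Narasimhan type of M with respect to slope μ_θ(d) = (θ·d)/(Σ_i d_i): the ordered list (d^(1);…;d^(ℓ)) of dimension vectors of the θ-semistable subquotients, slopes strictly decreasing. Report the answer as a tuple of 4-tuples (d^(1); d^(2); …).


Interval decomposition of M: I[1,1], I[1,4], I[4,4].
HN type (ℓ=4): μ^(1)=2; μ^(2)=1; μ^(3)=-1; μ^(4)=-3

((0, 0, 1, 1); (1, 0, 0, 0); (1, 1, 0, 0); (0, 0, 0, 1))


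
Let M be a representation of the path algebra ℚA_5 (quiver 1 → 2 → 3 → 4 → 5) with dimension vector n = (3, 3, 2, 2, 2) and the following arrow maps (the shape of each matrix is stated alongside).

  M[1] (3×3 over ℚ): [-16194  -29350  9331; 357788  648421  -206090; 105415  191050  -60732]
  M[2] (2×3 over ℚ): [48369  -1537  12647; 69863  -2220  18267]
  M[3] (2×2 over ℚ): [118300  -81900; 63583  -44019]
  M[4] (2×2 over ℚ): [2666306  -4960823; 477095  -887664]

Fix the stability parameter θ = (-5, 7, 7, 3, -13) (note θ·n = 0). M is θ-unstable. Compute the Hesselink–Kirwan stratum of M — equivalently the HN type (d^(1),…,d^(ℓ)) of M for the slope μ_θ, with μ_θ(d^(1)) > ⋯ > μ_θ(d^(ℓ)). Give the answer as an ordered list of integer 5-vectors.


Barcode: M ≅ I[1,2], I[1,3], I[1,5], I[4,5]. HN layers by μ_θ (3 steps, strictly decreasing):
  μ^(1)=7; μ^(2)=1; μ^(3)=-5

((0, 2, 1, 0, 0); (0, 1, 1, 1, 1); (3, 0, 0, 1, 1))


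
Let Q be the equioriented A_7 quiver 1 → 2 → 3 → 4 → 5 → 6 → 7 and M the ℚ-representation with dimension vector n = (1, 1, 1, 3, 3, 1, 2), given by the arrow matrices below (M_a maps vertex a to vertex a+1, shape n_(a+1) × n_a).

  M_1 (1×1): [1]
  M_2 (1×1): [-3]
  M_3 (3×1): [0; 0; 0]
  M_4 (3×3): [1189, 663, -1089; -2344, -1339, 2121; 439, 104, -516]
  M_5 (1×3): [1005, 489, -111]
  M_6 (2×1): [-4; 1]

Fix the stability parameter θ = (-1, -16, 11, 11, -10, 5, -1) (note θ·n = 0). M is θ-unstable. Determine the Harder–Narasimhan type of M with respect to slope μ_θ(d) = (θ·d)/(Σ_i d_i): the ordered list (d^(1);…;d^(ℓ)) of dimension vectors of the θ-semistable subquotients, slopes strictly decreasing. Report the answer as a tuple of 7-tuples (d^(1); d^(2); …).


Interval decomposition of M: I[1,3], I[4,4], I[4,5]^2, I[5,7], I[7,7].
HN type (ℓ=6): μ^(1)=11; μ^(2)=2; μ^(3)=1/2; μ^(4)=-1; μ^(5)=-17/2; μ^(6)=-10

((0, 0, 1, 1, 0, 0, 0); (0, 0, 0, 0, 0, 1, 1); (0, 0, 0, 2, 2, 0, 0); (0, 0, 0, 0, 0, 0, 1); (1, 1, 0, 0, 0, 0, 0); (0, 0, 0, 0, 1, 0, 0))


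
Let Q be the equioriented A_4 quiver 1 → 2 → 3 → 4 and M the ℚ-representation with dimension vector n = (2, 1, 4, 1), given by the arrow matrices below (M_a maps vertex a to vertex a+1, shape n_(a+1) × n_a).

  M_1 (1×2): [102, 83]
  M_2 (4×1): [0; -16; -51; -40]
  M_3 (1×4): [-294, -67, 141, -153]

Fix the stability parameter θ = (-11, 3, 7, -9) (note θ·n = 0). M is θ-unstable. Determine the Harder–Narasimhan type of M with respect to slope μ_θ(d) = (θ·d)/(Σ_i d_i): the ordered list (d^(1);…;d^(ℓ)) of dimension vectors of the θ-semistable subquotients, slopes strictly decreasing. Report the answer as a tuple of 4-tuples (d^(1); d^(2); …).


Interval decomposition of M: I[1,1], I[1,4], I[3,3]^3.
HN type (ℓ=3): μ^(1)=7; μ^(2)=1/3; μ^(3)=-11

((0, 0, 3, 0); (0, 1, 1, 1); (2, 0, 0, 0))


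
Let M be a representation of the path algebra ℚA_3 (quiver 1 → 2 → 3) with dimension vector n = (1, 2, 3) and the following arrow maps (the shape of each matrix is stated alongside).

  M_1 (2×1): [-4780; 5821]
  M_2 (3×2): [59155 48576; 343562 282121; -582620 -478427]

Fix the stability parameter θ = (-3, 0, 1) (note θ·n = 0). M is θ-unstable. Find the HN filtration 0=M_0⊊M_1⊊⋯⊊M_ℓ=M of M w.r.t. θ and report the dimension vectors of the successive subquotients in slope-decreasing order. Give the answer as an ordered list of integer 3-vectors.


Barcode: M ≅ I[1,3], I[2,3], I[3,3]. HN layers by μ_θ (3 steps, strictly decreasing):
  μ^(1)=1; μ^(2)=0; μ^(3)=-3

((0, 0, 3); (0, 2, 0); (1, 0, 0))


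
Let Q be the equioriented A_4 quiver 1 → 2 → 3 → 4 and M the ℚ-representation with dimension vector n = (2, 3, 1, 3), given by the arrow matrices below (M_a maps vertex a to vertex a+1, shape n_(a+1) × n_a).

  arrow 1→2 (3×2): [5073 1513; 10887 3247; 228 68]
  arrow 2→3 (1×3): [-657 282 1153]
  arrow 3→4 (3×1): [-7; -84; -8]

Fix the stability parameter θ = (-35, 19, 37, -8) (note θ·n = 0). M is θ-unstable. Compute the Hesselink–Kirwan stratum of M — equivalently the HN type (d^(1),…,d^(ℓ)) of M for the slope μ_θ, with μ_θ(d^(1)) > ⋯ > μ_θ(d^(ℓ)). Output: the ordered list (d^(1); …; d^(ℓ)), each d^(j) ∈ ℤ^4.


Via rank(M_{q-1}∘⋯∘M_p): M ≅ I[1,1], I[1,4], I[2,2]^2, I[4,4]^2.
μ_θ-semistable layers: μ^(1)=19; μ^(2)=16; μ^(3)=-8; μ^(4)=-35

((0, 2, 0, 0); (0, 1, 1, 1); (0, 0, 0, 2); (2, 0, 0, 0))


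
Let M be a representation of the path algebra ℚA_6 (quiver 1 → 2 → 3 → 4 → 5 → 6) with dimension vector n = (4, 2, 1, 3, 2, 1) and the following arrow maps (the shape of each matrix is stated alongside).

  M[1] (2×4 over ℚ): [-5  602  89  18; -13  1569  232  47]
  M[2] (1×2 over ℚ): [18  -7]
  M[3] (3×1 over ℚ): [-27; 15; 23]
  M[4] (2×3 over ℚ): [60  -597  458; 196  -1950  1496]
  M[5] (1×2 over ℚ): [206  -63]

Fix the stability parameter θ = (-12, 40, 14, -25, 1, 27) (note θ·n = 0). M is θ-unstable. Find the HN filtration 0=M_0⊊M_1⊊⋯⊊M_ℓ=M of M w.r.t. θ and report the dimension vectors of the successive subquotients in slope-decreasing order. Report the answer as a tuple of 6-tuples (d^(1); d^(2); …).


Via rank(M_{q-1}∘⋯∘M_p): M ≅ I[1,1]^2, I[1,2], I[1,6], I[4,4], I[4,5].
μ_θ-semistable layers: μ^(1)=40; μ^(2)=27; μ^(3)=15/2; μ^(4)=1; μ^(5)=-12; μ^(6)=-25

((0, 1, 0, 0, 0, 0); (0, 0, 0, 0, 0, 1); (0, 1, 1, 1, 1, 0); (0, 0, 0, 0, 1, 0); (4, 0, 0, 0, 0, 0); (0, 0, 0, 2, 0, 0))


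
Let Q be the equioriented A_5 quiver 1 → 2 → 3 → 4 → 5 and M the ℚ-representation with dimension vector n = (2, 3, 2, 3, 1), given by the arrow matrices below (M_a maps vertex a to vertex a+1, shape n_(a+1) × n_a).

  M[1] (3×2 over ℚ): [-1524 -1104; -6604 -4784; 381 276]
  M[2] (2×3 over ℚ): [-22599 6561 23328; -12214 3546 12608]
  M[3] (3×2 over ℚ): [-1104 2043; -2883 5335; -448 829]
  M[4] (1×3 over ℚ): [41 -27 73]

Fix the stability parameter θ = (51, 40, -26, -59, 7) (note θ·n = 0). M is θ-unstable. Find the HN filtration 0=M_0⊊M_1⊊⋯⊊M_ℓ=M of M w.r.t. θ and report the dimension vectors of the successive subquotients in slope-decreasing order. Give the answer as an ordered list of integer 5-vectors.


Interval decomposition of M: I[1,1], I[1,2], I[2,2], I[2,5], I[3,4], I[4,4].
HN type (ℓ=7): μ^(1)=51; μ^(2)=91/2; μ^(3)=40; μ^(4)=7; μ^(5)=-15; μ^(6)=-85/2; μ^(7)=-59

((1, 0, 0, 0, 0); (1, 1, 0, 0, 0); (0, 1, 0, 0, 0); (0, 0, 0, 0, 1); (0, 1, 1, 1, 0); (0, 0, 1, 1, 0); (0, 0, 0, 1, 0))


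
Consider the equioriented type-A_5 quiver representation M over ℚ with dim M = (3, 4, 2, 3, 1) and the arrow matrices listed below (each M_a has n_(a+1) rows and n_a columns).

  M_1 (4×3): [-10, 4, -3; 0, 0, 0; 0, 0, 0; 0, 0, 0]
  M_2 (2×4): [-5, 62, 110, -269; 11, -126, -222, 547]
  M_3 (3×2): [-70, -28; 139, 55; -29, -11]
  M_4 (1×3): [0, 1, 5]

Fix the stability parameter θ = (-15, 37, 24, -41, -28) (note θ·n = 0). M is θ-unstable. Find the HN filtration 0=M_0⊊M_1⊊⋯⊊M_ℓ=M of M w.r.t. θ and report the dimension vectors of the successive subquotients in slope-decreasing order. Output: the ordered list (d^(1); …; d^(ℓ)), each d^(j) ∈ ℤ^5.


Interval decomposition of M: I[1,1]^2, I[1,5], I[2,2]^2, I[2,4], I[4,4].
HN type (ℓ=5): μ^(1)=37; μ^(2)=20/3; μ^(3)=-2; μ^(4)=-15; μ^(5)=-41

((0, 2, 0, 0, 0); (0, 1, 1, 1, 0); (0, 1, 1, 1, 1); (3, 0, 0, 0, 0); (0, 0, 0, 1, 0))


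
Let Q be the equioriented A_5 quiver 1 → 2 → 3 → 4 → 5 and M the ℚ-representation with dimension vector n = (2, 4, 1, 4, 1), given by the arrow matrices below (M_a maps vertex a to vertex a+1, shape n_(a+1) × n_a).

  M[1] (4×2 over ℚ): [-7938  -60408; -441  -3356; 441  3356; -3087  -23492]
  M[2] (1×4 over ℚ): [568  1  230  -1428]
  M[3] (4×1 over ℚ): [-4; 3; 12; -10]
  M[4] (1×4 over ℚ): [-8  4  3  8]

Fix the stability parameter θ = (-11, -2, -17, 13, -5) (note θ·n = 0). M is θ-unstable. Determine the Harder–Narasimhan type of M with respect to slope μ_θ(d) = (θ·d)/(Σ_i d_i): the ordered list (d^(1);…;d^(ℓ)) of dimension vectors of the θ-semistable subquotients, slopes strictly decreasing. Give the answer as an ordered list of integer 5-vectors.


Barcode: M ≅ I[1,1], I[1,4], I[2,2]^3, I[4,4]^2, I[4,5]. HN layers by μ_θ (5 steps, strictly decreasing):
  μ^(1)=13; μ^(2)=4; μ^(3)=-2; μ^(4)=-19/2; μ^(5)=-11

((0, 0, 0, 3, 0); (0, 0, 0, 1, 1); (0, 3, 0, 0, 0); (0, 1, 1, 0, 0); (2, 0, 0, 0, 0))


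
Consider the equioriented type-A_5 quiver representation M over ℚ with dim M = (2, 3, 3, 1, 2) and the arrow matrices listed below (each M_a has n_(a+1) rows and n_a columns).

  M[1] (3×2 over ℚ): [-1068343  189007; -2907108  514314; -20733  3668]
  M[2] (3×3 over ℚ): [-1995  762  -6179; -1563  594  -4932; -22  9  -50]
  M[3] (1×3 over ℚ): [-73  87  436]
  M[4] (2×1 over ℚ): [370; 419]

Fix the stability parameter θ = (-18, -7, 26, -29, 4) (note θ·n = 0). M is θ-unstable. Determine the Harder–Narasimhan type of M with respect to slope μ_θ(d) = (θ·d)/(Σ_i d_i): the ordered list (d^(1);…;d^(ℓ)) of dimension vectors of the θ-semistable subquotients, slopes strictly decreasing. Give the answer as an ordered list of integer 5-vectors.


Barcode: M ≅ I[1,3], I[1,5], I[2,3], I[5,5]. HN layers by μ_θ (5 steps, strictly decreasing):
  μ^(1)=26; μ^(2)=4; μ^(3)=-3/2; μ^(4)=-7; μ^(5)=-18

((0, 0, 2, 0, 0); (0, 0, 0, 0, 2); (0, 0, 1, 1, 0); (0, 3, 0, 0, 0); (2, 0, 0, 0, 0))
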